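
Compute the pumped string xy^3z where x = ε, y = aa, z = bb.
aaaaaabb

Given x = '', y = 'aa', z = 'bb' and i = 3:

xy^3z = x + y·y·...·y (3 times) + z
       = '' + 'aa'^3 + 'bb'
       = '' + 'aaaaaa' + 'bb'
       = 'aaaaaabb'

The pumped string is 'aaaaaabb' with length 8.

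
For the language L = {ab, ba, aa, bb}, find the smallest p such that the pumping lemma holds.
p = 3

For a finite language L, the pumping lemma holds vacuously if p > max|s| for s ∈ L.

The longest string in L = {ab, ba, aa, bb} has length 2.
If p = 3, then no string s ∈ L has |s| ≥ p, so the condition is vacuously true.

The minimum pumping length is p = 3.

Why no smaller p works: for any p ≤ 2, the longest string s ∈ L has |s| = 2 ≥ p, so it would
have to be pumpable; but pumping up (i = 2, 3, ...) produces ever longer strings, which cannot all lie in the
finite language L. So the pumping property fails for every p ≤ 2.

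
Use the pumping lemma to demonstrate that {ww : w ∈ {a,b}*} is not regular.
Assume for contradiction that L is regular, and let p ≥ 1 be the pumping length given by the pumping lemma.
Choose s = a^p b a^p b. Then s ∈ L (take w = a^p b) and |s| = 2p + 2 ≥ p.
By the pumping lemma, s = xyz for some x, y, z with |xy| ≤ p, |y| ≥ 1, and xy^i z ∈ L for every i ≥ 0.
Since |xy| ≤ p and the first p symbols of s are all a's, y = a^k for some k with 1 ≤ k ≤ p.

Take i = 2: t = xy²z = a^(p + k) b a^p b.
Suppose t = uu for some string u. The string t contains exactly two b's and ends in b, so u contains exactly one b and ends in b; hence u = a^j b for some j, and uu = a^j b a^j b. Comparing with t = a^(p + k) b a^p b forces j = p + k (first block) and j = p (second block), which is impossible since k ≥ 1. So t ∉ L.

This contradicts the pumping lemma, which requires xy^i z ∈ L for all i ≥ 0.
Hence L = {ww : w ∈ {a,b}*} is not regular. ∎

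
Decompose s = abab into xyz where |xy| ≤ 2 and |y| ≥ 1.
x = 'a', y = 'b', z = 'ab'

For s = abab and p = 2, one valid decomposition is:
- x = 'a' (length 1)
- y = 'b' (length 1)
- z = 'ab' (length 2)

Verification:
- xyz = 'a' + 'b' + 'ab' = abab ✓
- |xy| = 2 ≤ 2 ✓
- |y| = 1 > 0 ✓

All pumping lemma constraints are satisfied.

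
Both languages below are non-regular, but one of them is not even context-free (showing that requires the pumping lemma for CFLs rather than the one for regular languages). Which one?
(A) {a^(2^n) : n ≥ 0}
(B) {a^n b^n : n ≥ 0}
(A) {a^(2^n) : n ≥ 0}

(A) {a^(2^n) : n ≥ 0} requires the CFL pumping lemma.

- {a^n b^n : n ≥ 0} is context-free (but not regular)
  • Can be shown non-regular with the regular pumping lemma
  • After pumping, the number of a's and b's become unequal

- {a^(2^n) : n ≥ 0} is NOT context-free
  • Requires the CFL pumping lemma to prove
  • Gaps between powers of 2 grow exponentially

The CFL pumping lemma is "stronger" in that it can prove non-membership
in the larger class of context-free languages.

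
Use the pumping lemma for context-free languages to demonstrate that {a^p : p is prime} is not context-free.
Assume for contradiction that L is context-free, and let p ≥ 1 be the pumping length given by the pumping lemma for CFLs.
Choose a prime q with q ≥ p and let s = a^q. Then s ∈ L and |s| = q ≥ p.
By the CFL pumping lemma, s = uvxyz for some u, v, x, y, z with |vxy| ≤ p, |vy| ≥ 1, and uv^i xy^i z ∈ L for every i ≥ 0.
All symbols are a's, so only lengths matter: let k = |vy|, with 1 ≤ k ≤ p. Then |uv^i xy^i z| = q + (i − 1)k.

Take i = q + 1: the length is q + qk = q(k + 1).
Both factors satisfy q ≥ 2 and k + 1 ≥ 2, so q(k + 1) is composite and uv^(q+1) xy^(q+1) z ∉ L.

This contradicts the CFL pumping lemma, which requires uv^i xy^i z ∈ L for all i ≥ 0.
Hence L = {a^p : p is prime} is not context-free. ∎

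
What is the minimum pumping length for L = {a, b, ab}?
p = 3

For a finite language L, the pumping lemma holds vacuously if p > max|s| for s ∈ L.

The longest string in L = {a, b, ab} has length 2.
If p = 3, then no string s ∈ L has |s| ≥ p, so the condition is vacuously true.

The minimum pumping length is p = 3.

Why no smaller p works: for any p ≤ 2, the longest string s ∈ L has |s| = 2 ≥ p, so it would
have to be pumpable; but pumping up (i = 2, 3, ...) produces ever longer strings, which cannot all lie in the
finite language L. So the pumping property fails for every p ≤ 2.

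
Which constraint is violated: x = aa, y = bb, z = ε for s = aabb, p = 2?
Violated: |xy| ≤ p

The decomposition x = aa, y = bb, z = ε for s = aabb with p = 2
violates the constraint: |xy| ≤ p

|xy| = |aabb| = 4 > 2 = p. The decomposition puts too many characters in xy.

Pumping lemma constraints:
1. xyz = s (decomposition is valid)
2. |xy| ≤ p
3. |y| > 0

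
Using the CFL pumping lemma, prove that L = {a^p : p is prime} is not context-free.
Assume for contradiction that L is context-free, and let p ≥ 1 be the pumping length given by the pumping lemma for CFLs.
Choose a prime q with q ≥ p and let s = a^q. Then s ∈ L and |s| = q ≥ p.
By the CFL pumping lemma, s = uvxyz for some u, v, x, y, z with |vxy| ≤ p, |vy| ≥ 1, and uv^i xy^i z ∈ L for every i ≥ 0.
All symbols are a's, so only lengths matter: let k = |vy|, with 1 ≤ k ≤ p. Then |uv^i xy^i z| = q + (i − 1)k.

Take i = q + 1: the length is q + qk = q(k + 1).
Both factors satisfy q ≥ 2 and k + 1 ≥ 2, so q(k + 1) is composite and uv^(q+1) xy^(q+1) z ∉ L.

This contradicts the CFL pumping lemma, which requires uv^i xy^i z ∈ L for all i ≥ 0.
Hence L = {a^p : p is prime} is not context-free. ∎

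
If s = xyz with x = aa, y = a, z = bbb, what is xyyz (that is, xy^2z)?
aaaabbb

Given x = 'aa', y = 'a', z = 'bbb' and i = 2:

xy^2z = x + y·y·...·y (2 times) + z
       = 'aa' + 'a'^2 + 'bbb'
       = 'aa' + 'aa' + 'bbb'
       = 'aaaabbb'

The pumped string is 'aaaabbb' with length 7.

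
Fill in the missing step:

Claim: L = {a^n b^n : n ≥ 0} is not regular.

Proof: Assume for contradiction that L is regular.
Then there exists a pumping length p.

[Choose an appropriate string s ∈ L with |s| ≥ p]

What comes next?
s = a^p b^p

This string is in L (has equal a's and b's) and has length 2p ≥ p.
Any decomposition xyz with |xy| ≤ p means y consists only of a's,
so pumping will unbalance the counts.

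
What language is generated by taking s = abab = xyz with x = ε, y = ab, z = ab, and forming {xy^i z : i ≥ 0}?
{xy^i z : i ≥ 0} = {(ab)^(i+1) : i ≥ 0} = {ab, abab, ababab, ...}

With x = ε, y = ab, z = ab: Pumping 'ab' gives strings of alternating a's and b's.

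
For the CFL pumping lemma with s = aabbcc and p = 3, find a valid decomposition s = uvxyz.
u='aa', v='b', x='b', y='c', z='c'

For s = aabbcc with pumping length p = 3:

One valid decomposition:
- u = 'aa'
- v = 'b'
- x = 'b'
- y = 'c'
- z = 'c'

Verification:
- uvxyz = 'aa' + 'b' + 'b' + 'c' + 'c' = aabbcc ✓
- |vxy| = |'bbc'| = 3 ≤ 3 ✓
- |vy| = |'bc'| = 2 > 0 ✓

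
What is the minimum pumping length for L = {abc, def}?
p = 4

For a finite language L, the pumping lemma holds vacuously if p > max|s| for s ∈ L.

The longest string in L = {abc, def} has length 3.
If p = 4, then no string s ∈ L has |s| ≥ p, so the condition is vacuously true.

The minimum pumping length is p = 4.

Why no smaller p works: for any p ≤ 3, the longest string s ∈ L has |s| = 3 ≥ p, so it would
have to be pumpable; but pumping up (i = 2, 3, ...) produces ever longer strings, which cannot all lie in the
finite language L. So the pumping property fails for every p ≤ 3.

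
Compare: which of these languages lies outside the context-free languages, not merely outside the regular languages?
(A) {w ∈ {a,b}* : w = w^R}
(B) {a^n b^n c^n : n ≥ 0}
(B) {a^n b^n c^n : n ≥ 0}

(B) {a^n b^n c^n : n ≥ 0} requires the CFL pumping lemma.

- {w ∈ {a,b}* : w = w^R} is context-free (but not regular)
  • Can be shown non-regular with the regular pumping lemma
  • After pumping, the string is no longer symmetric

- {a^n b^n c^n : n ≥ 0} is NOT context-free
  • Requires the CFL pumping lemma to prove
  • Cannot maintain three equal counts simultaneously

The CFL pumping lemma is "stronger" in that it can prove non-membership
in the larger class of context-free languages.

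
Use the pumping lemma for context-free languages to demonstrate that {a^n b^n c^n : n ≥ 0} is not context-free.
Assume for contradiction that L is context-free, and let p ≥ 1 be the pumping length given by the pumping lemma for CFLs.
Choose s = a^p b^p c^p. Then s ∈ L and |s| = 3p ≥ p.
By the CFL pumping lemma, s = uvxyz for some u, v, x, y, z with |vxy| ≤ p, |vy| ≥ 1, and uv^i xy^i z ∈ L for every i ≥ 0.

Because |vxy| ≤ p, the window vxy cannot contain both an a and a c: any substring of s containing both must include the entire block b^p plus at least one a and one c, so it has length ≥ p + 2 > p.
Hence at least one of the letters a, c does not occur in vy at all.

Take i = 0: the string uxz is obtained from s by deleting |vy| ≥ 1 symbols, so |uxz| = 3p − |vy| < 3p.
But the letter (a or c) that does not occur in vy still occurs exactly p times in uxz. Every string of L with exactly p copies of some letter is a^p b^p c^p, of length 3p. Since |uxz| < 3p, uxz ∉ L.

This contradicts the CFL pumping lemma, which requires uv^i xy^i z ∈ L for all i ≥ 0.
Hence L = {a^n b^n c^n : n ≥ 0} is not context-free. ∎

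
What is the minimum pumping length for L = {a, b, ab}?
p = 3

For a finite language L, the pumping lemma holds vacuously if p > max|s| for s ∈ L.

The longest string in L = {a, b, ab} has length 2.
If p = 3, then no string s ∈ L has |s| ≥ p, so the condition is vacuously true.

The minimum pumping length is p = 3.

Why no smaller p works: for any p ≤ 2, the longest string s ∈ L has |s| = 2 ≥ p, so it would
have to be pumpable; but pumping up (i = 2, 3, ...) produces ever longer strings, which cannot all lie in the
finite language L. So the pumping property fails for every p ≤ 2.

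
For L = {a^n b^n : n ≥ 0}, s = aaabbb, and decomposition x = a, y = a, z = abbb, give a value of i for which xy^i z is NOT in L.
i = 2

xy²z = a · aa · abbb = aaaabbb; aaaabbb has 4 a's and 3 b's; 4 ≠ 3, so it is not in L.
(Other choices also work, e.g. i = 0, 3; only i = 1 is guaranteed to stay in L since xy¹z = s.)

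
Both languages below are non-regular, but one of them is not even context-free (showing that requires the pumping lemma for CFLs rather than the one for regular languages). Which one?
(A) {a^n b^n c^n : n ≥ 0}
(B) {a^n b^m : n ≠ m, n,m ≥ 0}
(A) {a^n b^n c^n : n ≥ 0}

(A) {a^n b^n c^n : n ≥ 0} requires the CFL pumping lemma.

- {a^n b^m : n ≠ m, n,m ≥ 0} is context-free (but not regular)
  • Can be shown non-regular with the regular pumping lemma
  • After pumping a's, we can make n = m

- {a^n b^n c^n : n ≥ 0} is NOT context-free
  • Requires the CFL pumping lemma to prove
  • Cannot maintain three equal counts simultaneously

The CFL pumping lemma is "stronger" in that it can prove non-membership
in the larger class of context-free languages.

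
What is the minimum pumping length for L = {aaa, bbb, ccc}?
p = 4

For a finite language L, the pumping lemma holds vacuously if p > max|s| for s ∈ L.

The longest string in L = {aaa, bbb, ccc} has length 3.
If p = 4, then no string s ∈ L has |s| ≥ p, so the condition is vacuously true.

The minimum pumping length is p = 4.

Why no smaller p works: for any p ≤ 3, the longest string s ∈ L has |s| = 3 ≥ p, so it would
have to be pumpable; but pumping up (i = 2, 3, ...) produces ever longer strings, which cannot all lie in the
finite language L. So the pumping property fails for every p ≤ 3.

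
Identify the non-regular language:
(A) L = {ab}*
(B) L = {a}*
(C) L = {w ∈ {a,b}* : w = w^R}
(C) {w ∈ {a,b}* : w = w^R}

(C) L = {w ∈ {a,b}* : w = w^R} is NOT regular.

The pumping lemma can be used to prove this:
After pumping, the string is no longer symmetric

The other languages are regular because they can be recognized by finite automata.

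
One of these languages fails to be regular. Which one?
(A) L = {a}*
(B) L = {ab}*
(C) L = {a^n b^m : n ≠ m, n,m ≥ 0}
(C) {a^n b^m : n ≠ m, n,m ≥ 0}

(C) L = {a^n b^m : n ≠ m, n,m ≥ 0} is NOT regular.

The pumping lemma can be used to prove this:
After pumping a's, we can make n = m

The other languages are regular because they can be recognized by finite automata.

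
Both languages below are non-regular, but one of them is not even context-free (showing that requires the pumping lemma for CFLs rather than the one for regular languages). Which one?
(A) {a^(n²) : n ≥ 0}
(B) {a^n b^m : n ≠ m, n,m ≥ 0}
(A) {a^(n²) : n ≥ 0}

(A) {a^(n²) : n ≥ 0} requires the CFL pumping lemma.

- {a^n b^m : n ≠ m, n,m ≥ 0} is context-free (but not regular)
  • Can be shown non-regular with the regular pumping lemma
  • After pumping a's, we can make n = m

- {a^(n²) : n ≥ 0} is NOT context-free
  • Requires the CFL pumping lemma to prove
  • Gaps between squares grow unboundedly

The CFL pumping lemma is "stronger" in that it can prove non-membership
in the larger class of context-free languages.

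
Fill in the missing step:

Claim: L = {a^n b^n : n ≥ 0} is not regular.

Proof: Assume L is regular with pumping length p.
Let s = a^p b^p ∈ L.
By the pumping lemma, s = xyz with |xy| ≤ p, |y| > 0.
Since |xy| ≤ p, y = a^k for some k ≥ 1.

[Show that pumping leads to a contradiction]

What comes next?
Consider xy²z = a^(p+k) b^p.

Since k ≥ 1, we have p + k > p.
So xy²z has more a's than b's: (p+k) a's vs p b's.
This means xy²z ∉ L because a^n b^n requires equal counts.

This contradicts the pumping lemma which states xy²z ∈ L.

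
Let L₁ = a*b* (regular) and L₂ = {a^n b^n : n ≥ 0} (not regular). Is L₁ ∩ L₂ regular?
No — L₁ ∩ L₂ is not regular.

Every string a^n b^n already lies in a*b*, so L₁ ∩ L₂ = {a^n b^n : n ≥ 0} = L₂ itself, which is the standard non-regular language (pump s = a^p b^p).

Note that the bare facts "L₁ regular, L₂ non-regular" do not settle the question by themselves: the closure of regular languages under ∪, ∩, complement and difference applies only when BOTH operands are regular. With a non-regular operand the result can come out regular or non-regular depending on the specific languages, so one has to work out L₁ ∩ L₂ for this particular pair, as above.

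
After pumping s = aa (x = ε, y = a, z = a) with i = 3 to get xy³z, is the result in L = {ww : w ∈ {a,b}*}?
Yes

xy³z = ε · aaa · a = aaaa.
aaaa splits into halves aa · aa, which are equal, so it is in L (w = aa).
(A single pumped string landing in L is not a contradiction by itself; a non-regularity proof needs some i for which xy^i z ∉ L, for every admissible decomposition.)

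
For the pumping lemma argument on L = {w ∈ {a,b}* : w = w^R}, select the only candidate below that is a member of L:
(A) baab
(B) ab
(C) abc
(A) baab

The pumping lemma is applied to a string s that lies in L, so first check membership of each option:
- (A) baab reversed is baab, the same string, so it is a palindrome and is in L ✓
- (B) ab reversed is ba ≠ ab, so it is not a palindrome and is not in L ✗
- (C) abc reversed is cba ≠ abc, so it is not a palindrome and is not in L ✗

Only (A) baab is in L, so it is the only candidate that could play the role of s.
(In a complete proof one picks s in terms of the pumping length p so that |s| ≥ p is guaranteed; a fixed string like baab illustrates the shape of such an s.)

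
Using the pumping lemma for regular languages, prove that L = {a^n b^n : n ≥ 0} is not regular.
Assume for contradiction that L is regular, and let p ≥ 1 be the pumping length given by the pumping lemma.
Choose s = a^p b^p. Then s ∈ L and |s| = 2p ≥ p.
By the pumping lemma, s = xyz for some x, y, z with |xy| ≤ p, |y| ≥ 1, and xy^i z ∈ L for every i ≥ 0.
Since |xy| ≤ p and the first p symbols of s are all a's, we must have y = a^k for some k with 1 ≤ k ≤ p.

Take i = 2: xy²z = a^(p + k) b^p.
This string has p + k a's but p b's, and p + k > p because k ≥ 1. So xy²z ∉ L.

This contradicts the pumping lemma, which requires xy^i z ∈ L for all i ≥ 0.
Hence L = {a^n b^n : n ≥ 0} is not regular. ∎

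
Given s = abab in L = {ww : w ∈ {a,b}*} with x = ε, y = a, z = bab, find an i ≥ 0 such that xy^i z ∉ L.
i = 3

xy³z = ε · aaa · bab = aaabab; aaabab has length 6; its halves are aaa and bab, which differ, so it is not in L.
(Other choices also work, e.g. i = 0, 2; only i = 1 is guaranteed to stay in L since xy¹z = s.)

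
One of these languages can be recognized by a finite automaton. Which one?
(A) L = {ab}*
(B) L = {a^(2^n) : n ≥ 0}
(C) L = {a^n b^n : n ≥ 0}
(A) {ab}*

(A) L = {ab}* is regular.

This can be recognized by a finite automaton (DFA/NFA).
Regular expressions like {ab}* define regular languages.

The other choices are not regular:
- {a^(2^n) : n ≥ 0}: After pumping, length is no longer a power of 2
- {a^n b^n : n ≥ 0}: After pumping, the number of a's and b's become unequal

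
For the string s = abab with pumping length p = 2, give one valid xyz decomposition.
x = 'a', y = 'b', z = 'ab'

For s = abab and p = 2, one valid decomposition is:
- x = 'a' (length 1)
- y = 'b' (length 1)
- z = 'ab' (length 2)

Verification:
- xyz = 'a' + 'b' + 'ab' = abab ✓
- |xy| = 2 ≤ 2 ✓
- |y| = 1 > 0 ✓

All pumping lemma constraints are satisfied.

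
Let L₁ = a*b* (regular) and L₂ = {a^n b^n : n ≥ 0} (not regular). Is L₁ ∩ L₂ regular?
No — L₁ ∩ L₂ is not regular.

Every string a^n b^n already lies in a*b*, so L₁ ∩ L₂ = {a^n b^n : n ≥ 0} = L₂ itself, which is the standard non-regular language (pump s = a^p b^p).

Note that the bare facts "L₁ regular, L₂ non-regular" do not settle the question by themselves: the closure of regular languages under ∪, ∩, complement and difference applies only when BOTH operands are regular. With a non-regular operand the result can come out regular or non-regular depending on the specific languages, so one has to work out L₁ ∩ L₂ for this particular pair, as above.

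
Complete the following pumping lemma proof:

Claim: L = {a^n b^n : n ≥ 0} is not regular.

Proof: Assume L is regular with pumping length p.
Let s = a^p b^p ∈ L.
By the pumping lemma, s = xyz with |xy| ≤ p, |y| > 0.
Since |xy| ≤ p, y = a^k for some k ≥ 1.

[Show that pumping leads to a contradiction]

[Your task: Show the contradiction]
Consider xy²z = a^(p+k) b^p.

Since k ≥ 1, we have p + k > p.
So xy²z has more a's than b's: (p+k) a's vs p b's.
This means xy²z ∉ L because a^n b^n requires equal counts.

This contradicts the pumping lemma which states xy²z ∈ L.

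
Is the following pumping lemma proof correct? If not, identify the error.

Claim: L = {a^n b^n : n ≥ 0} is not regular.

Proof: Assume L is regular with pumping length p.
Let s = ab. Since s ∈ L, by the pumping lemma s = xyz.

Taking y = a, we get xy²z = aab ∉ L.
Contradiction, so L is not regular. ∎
The proof is INCORRECT.

Error: The string s = ab may be shorter than p.
The pumping lemma only applies to strings with |s| ≥ p, and p is not under our control.
We must choose s in terms of p, e.g. s = a^p b^p, to ensure |s| ≥ p.
(The proof also fixes one particular y; a valid argument must handle every decomposition with |xy| ≤ p and |y| ≥ 1 — for s = a^p b^p this forces y = a^k, and then xy²z = a^(p+k) b^p ∉ L.)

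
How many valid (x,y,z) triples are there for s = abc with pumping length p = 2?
3

For s = 'abc' with pumping length p = 2:

Constraints: |xy| ≤ 2, |y| > 0

Valid decompositions (|xy| ≤ p, |y| ≥ 1):
  • x='', y='a', z='bc'
  • x='a', y='b', z='c'
  • x='', y='ab', z='c'

Total count: 3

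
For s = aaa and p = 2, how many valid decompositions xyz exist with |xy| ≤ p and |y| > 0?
3

For s = 'aaa' with pumping length p = 2:

Constraints: |xy| ≤ 2, |y| > 0

Valid decompositions (|xy| ≤ p, |y| ≥ 1):
  • x='', y='a', z='aa'
  • x='a', y='a', z='a'
  • x='', y='aa', z='a'

Total count: 3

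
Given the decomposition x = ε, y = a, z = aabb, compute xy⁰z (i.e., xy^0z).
aabb

Given x = '', y = 'a', z = 'aabb' and i = 0:

xy^0z = x + y·y·...·y (0 times) + z
       = '' + 'a'^0 + 'aabb'
       = '' + '' + 'aabb'
       = 'aabb'

The pumped string is 'aabb' with length 4.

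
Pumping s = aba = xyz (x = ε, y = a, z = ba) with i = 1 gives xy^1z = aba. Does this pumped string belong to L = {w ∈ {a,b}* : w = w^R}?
Yes

xy¹z = ε · a · ba = aba.
aba reversed is aba, the same string, so it is a palindrome and is in L.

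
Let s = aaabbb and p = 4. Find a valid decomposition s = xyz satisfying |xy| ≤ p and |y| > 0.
x = '', y = 'aaab', z = 'bb'

For s = aaabbb and p = 4, one valid decomposition is:
- x = '' (length 0)
- y = 'aaab' (length 4)
- z = 'bb' (length 2)

Verification:
- xyz = '' + 'aaab' + 'bb' = aaabbb ✓
- |xy| = 4 ≤ 4 ✓
- |y| = 4 > 0 ✓

All pumping lemma constraints are satisfied.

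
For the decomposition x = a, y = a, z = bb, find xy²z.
aaabb

Given x = 'a', y = 'a', z = 'bb' and i = 2:

xy^2z = x + y·y·...·y (2 times) + z
       = 'a' + 'a'^2 + 'bb'
       = 'a' + 'aa' + 'bb'
       = 'aaabb'

The pumped string is 'aaabb' with length 5.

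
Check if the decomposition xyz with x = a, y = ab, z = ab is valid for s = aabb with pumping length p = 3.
Violated: xyz = s

The decomposition x = a, y = ab, z = ab for s = aabb with p = 3
violates the constraint: xyz = s

xyz = 'a' + 'ab' + 'ab' = 'aabab' ≠ 'aabb' = s. The decomposition doesn't reconstruct s.

Pumping lemma constraints:
1. xyz = s (decomposition is valid)
2. |xy| ≤ p
3. |y| > 0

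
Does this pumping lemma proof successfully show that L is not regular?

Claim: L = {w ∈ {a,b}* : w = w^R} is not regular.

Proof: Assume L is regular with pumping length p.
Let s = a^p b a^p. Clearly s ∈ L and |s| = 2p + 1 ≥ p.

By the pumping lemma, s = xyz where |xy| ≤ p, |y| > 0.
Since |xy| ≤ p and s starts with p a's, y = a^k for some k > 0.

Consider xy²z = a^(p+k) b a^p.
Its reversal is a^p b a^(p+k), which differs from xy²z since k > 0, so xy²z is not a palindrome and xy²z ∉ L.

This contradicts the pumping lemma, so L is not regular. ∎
The proof is correct.

This proof is valid because:
1. s = a^p b a^p is in L and is chosen in terms of p, so |s| ≥ p holds for every p
2. The decomposition analysis is correct: |xy| ≤ p forces y to lie inside the leading a's
3. The contradiction is valid: a^(p+k) b a^p has more a's before the b than after it, so it is not a palindrome
4. The conclusion follows logically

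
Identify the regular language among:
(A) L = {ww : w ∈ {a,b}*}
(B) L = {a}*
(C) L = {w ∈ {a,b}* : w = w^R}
(B) {a}*

(B) L = {a}* is regular.

This can be recognized by a finite automaton (DFA/NFA).
Regular expressions like {a}* define regular languages.

The other choices are not regular:
- {ww : w ∈ {a,b}*}: After pumping, the two halves no longer match
- {w ∈ {a,b}* : w = w^R}: After pumping, the string is no longer symmetric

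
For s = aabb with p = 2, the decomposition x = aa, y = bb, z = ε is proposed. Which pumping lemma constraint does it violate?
Violated: |xy| ≤ p

The decomposition x = aa, y = bb, z = ε for s = aabb with p = 2
violates the constraint: |xy| ≤ p

|xy| = |aabb| = 4 > 2 = p. The decomposition puts too many characters in xy.

Pumping lemma constraints:
1. xyz = s (decomposition is valid)
2. |xy| ≤ p
3. |y| > 0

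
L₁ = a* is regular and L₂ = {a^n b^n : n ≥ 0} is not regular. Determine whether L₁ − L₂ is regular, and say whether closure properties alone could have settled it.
Yes — L₁ − L₂ is regular.

The only string of a* that lies in {a^n b^n} is ε, so L₁ − L₂ = a* − {ε} = a⁺ = aa*, which is regular.

Note that the bare facts "L₁ regular, L₂ non-regular" do not settle the question by themselves: the closure of regular languages under ∪, ∩, complement and difference applies only when BOTH operands are regular. With a non-regular operand the result can come out regular or non-regular depending on the specific languages, so one has to work out L₁ − L₂ for this particular pair, as above.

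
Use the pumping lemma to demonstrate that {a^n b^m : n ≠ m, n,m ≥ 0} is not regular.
Assume for contradiction that L is regular, and let p ≥ 1 be the pumping length given by the pumping lemma.
Choose s = a^p b^(p + p!). Then s ∈ L because p ≠ p + p! (as p! ≥ 1), and |s| ≥ p.
By the pumping lemma, s = xyz for some x, y, z with |xy| ≤ p, |y| ≥ 1, and xy^i z ∈ L for every i ≥ 0.
Since |xy| ≤ p and the first p symbols of s are all a's, y = a^k for some k with 1 ≤ k ≤ p.
For every i ≥ 0, xy^i z = a^(p + (i − 1)k) b^(p + p!).

Because 1 ≤ k ≤ p, k divides p!. Let t = p!/k (a positive integer) and take i = t + 1.
Then the number of a's is p + tk = p + p!, which equals the number of b's.
So xy^(t+1) z = a^(p + p!) b^(p + p!) has equally many a's and b's and is NOT in L.

This contradicts the pumping lemma, which requires xy^i z ∈ L for all i ≥ 0.
Hence L = {a^n b^m : n ≠ m, n,m ≥ 0} is not regular. ∎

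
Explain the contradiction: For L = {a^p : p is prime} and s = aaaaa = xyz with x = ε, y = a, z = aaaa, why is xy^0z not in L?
xy⁰z = aaaa ∉ L

Pumping with i = 0 replaces y = a by y⁰ = ε:
- Original: s = xyz = aaaaa; aaaaa has length 5, which is prime, so it is in L
- Pumped: xy⁰z = ε · ε · aaaa = aaaa
- aaaa has length 4 = 2 × 2, which is not prime, so it is not in L

The pumping lemma would require xy⁰z ∈ L, so this decomposition yields a contradiction.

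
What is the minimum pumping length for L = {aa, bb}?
p = 3

For a finite language L, the pumping lemma holds vacuously if p > max|s| for s ∈ L.

The longest string in L = {aa, bb} has length 2.
If p = 3, then no string s ∈ L has |s| ≥ p, so the condition is vacuously true.

The minimum pumping length is p = 3.

Why no smaller p works: for any p ≤ 2, the longest string s ∈ L has |s| = 2 ≥ p, so it would
have to be pumpable; but pumping up (i = 2, 3, ...) produces ever longer strings, which cannot all lie in the
finite language L. So the pumping property fails for every p ≤ 2.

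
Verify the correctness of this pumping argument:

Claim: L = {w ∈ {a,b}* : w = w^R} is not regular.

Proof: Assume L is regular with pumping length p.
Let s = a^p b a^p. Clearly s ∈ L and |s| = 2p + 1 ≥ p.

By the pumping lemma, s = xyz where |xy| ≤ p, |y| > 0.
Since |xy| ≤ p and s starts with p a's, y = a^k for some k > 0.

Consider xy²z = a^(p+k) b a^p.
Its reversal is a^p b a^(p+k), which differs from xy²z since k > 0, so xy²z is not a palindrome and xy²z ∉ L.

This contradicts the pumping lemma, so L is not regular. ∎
The proof is correct.

This proof is valid because:
1. s = a^p b a^p is in L and is chosen in terms of p, so |s| ≥ p holds for every p
2. The decomposition analysis is correct: |xy| ≤ p forces y to lie inside the leading a's
3. The contradiction is valid: a^(p+k) b a^p has more a's before the b than after it, so it is not a palindrome
4. The conclusion follows logically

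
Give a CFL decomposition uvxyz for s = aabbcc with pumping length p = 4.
u='a', v='a', x='bb', y='c', z='c'

For s = aabbcc with pumping length p = 4:

One valid decomposition:
- u = 'a'
- v = 'a'
- x = 'bb'
- y = 'c'
- z = 'c'

Verification:
- uvxyz = 'a' + 'a' + 'bb' + 'c' + 'c' = aabbcc ✓
- |vxy| = |'abbc'| = 4 ≤ 4 ✓
- |vy| = |'ac'| = 2 > 0 ✓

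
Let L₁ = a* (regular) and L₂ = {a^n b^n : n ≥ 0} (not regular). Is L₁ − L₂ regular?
Yes — L₁ − L₂ is regular.

The only string of a* that lies in {a^n b^n} is ε, so L₁ − L₂ = a* − {ε} = a⁺ = aa*, which is regular.

Note that the bare facts "L₁ regular, L₂ non-regular" do not settle the question by themselves: the closure of regular languages under ∪, ∩, complement and difference applies only when BOTH operands are regular. With a non-regular operand the result can come out regular or non-regular depending on the specific languages, so one has to work out L₁ − L₂ for this particular pair, as above.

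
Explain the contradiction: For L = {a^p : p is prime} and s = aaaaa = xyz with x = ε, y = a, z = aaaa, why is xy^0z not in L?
xy⁰z = aaaa ∉ L

Pumping with i = 0 replaces y = a by y⁰ = ε:
- Original: s = xyz = aaaaa; aaaaa has length 5, which is prime, so it is in L
- Pumped: xy⁰z = ε · ε · aaaa = aaaa
- aaaa has length 4 = 2 × 2, which is not prime, so it is not in L

The pumping lemma would require xy⁰z ∈ L, so this decomposition yields a contradiction.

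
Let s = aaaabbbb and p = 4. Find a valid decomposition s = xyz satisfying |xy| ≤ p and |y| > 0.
x = 'a', y = 'a', z = 'aabbbb'

For s = aaaabbbb and p = 4, one valid decomposition is:
- x = 'a' (length 1)
- y = 'a' (length 1)
- z = 'aabbbb' (length 6)

Verification:
- xyz = 'a' + 'a' + 'aabbbb' = aaaabbbb ✓
- |xy| = 2 ≤ 4 ✓
- |y| = 1 > 0 ✓

All pumping lemma constraints are satisfied.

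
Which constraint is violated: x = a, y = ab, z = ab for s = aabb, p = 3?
Violated: xyz = s

The decomposition x = a, y = ab, z = ab for s = aabb with p = 3
violates the constraint: xyz = s

xyz = 'a' + 'ab' + 'ab' = 'aabab' ≠ 'aabb' = s. The decomposition doesn't reconstruct s.

Pumping lemma constraints:
1. xyz = s (decomposition is valid)
2. |xy| ≤ p
3. |y| > 0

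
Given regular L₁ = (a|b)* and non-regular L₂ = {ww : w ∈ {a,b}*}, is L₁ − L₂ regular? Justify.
No — L₁ − L₂ is not regular.

L₁ − L₂ is the complement of {ww} within {a,b}*. If it were regular, its complement {ww} would be regular as well (regular languages are closed under complement) — contradiction. So L₁ − L₂ is not regular.

Note that the bare facts "L₁ regular, L₂ non-regular" do not settle the question by themselves: the closure of regular languages under ∪, ∩, complement and difference applies only when BOTH operands are regular. With a non-regular operand the result can come out regular or non-regular depending on the specific languages, so one has to work out L₁ − L₂ for this particular pair, as above.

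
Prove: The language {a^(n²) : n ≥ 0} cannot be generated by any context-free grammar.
Assume for contradiction that L is context-free, and let p ≥ 1 be the pumping length given by the pumping lemma for CFLs.
Choose s = a^(p²). Then s ∈ L and |s| = p² ≥ p.
By the CFL pumping lemma, s = uvxyz for some u, v, x, y, z with |vxy| ≤ p, |vy| ≥ 1, and uv^i xy^i z ∈ L for every i ≥ 0.
All symbols are a's, so only lengths matter: let k = |vy|, with 1 ≤ k ≤ |vxy| ≤ p.

Take i = 2: |uv²xy²z| = p² + k, and p² < p² + k ≤ p² + p < (p + 1)².
So the length lies strictly between consecutive squares and is not a perfect square; uv²xy²z ∉ L.

This contradicts the CFL pumping lemma, which requires uv^i xy^i z ∈ L for all i ≥ 0.
Hence L = {a^(n²) : n ≥ 0} is not context-free. ∎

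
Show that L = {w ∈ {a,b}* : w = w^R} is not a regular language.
Assume for contradiction that L is regular, and let p ≥ 1 be the pumping length given by the pumping lemma.
Choose s = a^p b a^p. Then s ∈ L (it reads the same in both directions) and |s| = 2p + 1 ≥ p.
By the pumping lemma, s = xyz for some x, y, z with |xy| ≤ p, |y| ≥ 1, and xy^i z ∈ L for every i ≥ 0.
Since |xy| ≤ p and the first p symbols of s are all a's, y = a^k for some k with 1 ≤ k ≤ p.

Take i = 2: xy²z = a^(p + k) b a^p.
Its reversal is a^p b a^(p + k). These differ because the block of a's before the unique b has length p + k in one and p in the other, and p + k ≠ p since k ≥ 1. So xy²z is not a palindrome, i.e. xy²z ∉ L.

This contradicts the pumping lemma, which requires xy^i z ∈ L for all i ≥ 0.
Hence L = {w ∈ {a,b}* : w = w^R} is not regular. ∎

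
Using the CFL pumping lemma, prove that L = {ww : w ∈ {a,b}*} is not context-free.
Assume for contradiction that L is context-free, and let p ≥ 1 be the pumping length given by the pumping lemma for CFLs.
Choose s = a^p b^p a^p b^p. Then s ∈ L (take w = a^p b^p) and |s| = 4p ≥ p.
By the CFL pumping lemma, s = uvxyz for some u, v, x, y, z with |vxy| ≤ p, |vy| ≥ 1, and uv^i xy^i z ∈ L for every i ≥ 0.

Write s as four blocks A₁ B₁ A₂ B₂ with A₁ = A₂ = a^p and B₁ = B₂ = b^p. Since |vxy| ≤ p, the window vxy lies inside at most two adjacent blocks. Take i = 0 and let t = uxz, so |t| = 4p − |vy| with 1 ≤ |vy| ≤ p. If |t| is odd, t ∉ L immediately, so assume |vy| is even (hence |vy| ≥ 2) and |t|/2 = 2p − |vy|/2, which satisfies p ≤ |t|/2 ≤ 2p − 1.

Case 1 (vxy inside A₁B₁): t = a^(p−j) b^(p−l) a^p b^p with j + l = |vy|. The second half of t has length < 2p, so it is a suffix of the trailing a^p b^p and ends in b; the first half is a^(p−j) b^(p−l) a^((j+l)/2), which ends in a because (j+l)/2 ≥ 1. The halves differ, so t ∉ L.

Case 2 (vxy inside B₁A₂, straddling the middle): t = a^p b^(p−j) a^(p−l) b^p with j + l = |vy|. If t = ww, then w is a prefix of t of length ≥ p, so w begins with a^p; and w is a suffix of t of length ≥ p, so w ends with b^p. That forces |w| ≥ 2p, contradicting |w| = |t|/2 ≤ 2p − 1. So t ∉ L.

Case 3 (vxy inside A₂B₂): t = a^p b^p a^(p−j) b^(p−l) with j + l = |vy|. The first half of t is a prefix of a^p b^p, so it begins with a; the second half is b^((j+l)/2) a^(p−j) b^(p−l), which begins with b. The halves differ, so t ∉ L.

In every case uv⁰xy⁰z = uxz ∉ L.

This contradicts the CFL pumping lemma, which requires uv^i xy^i z ∈ L for all i ≥ 0.
Hence L = {ww : w ∈ {a,b}*} is not context-free. ∎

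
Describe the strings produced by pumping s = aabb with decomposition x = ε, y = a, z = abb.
{xy^i z : i ≥ 0} = {a^(i+1) b^2 : i ≥ 0} = {abb, aabb, aaabb, ...}

With x = ε, y = a, z = abb: Starting with aabb and pumping the first 'a' (z = abb keeps the second 'a'), we get strings with i+1 a's followed by 2 b's for i = 0, 1, 2, ...; note bb is not produced because z always contributes one a.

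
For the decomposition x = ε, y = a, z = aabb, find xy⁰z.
aabb

Given x = '', y = 'a', z = 'aabb' and i = 0:

xy^0z = x + y·y·...·y (0 times) + z
       = '' + 'a'^0 + 'aabb'
       = '' + '' + 'aabb'
       = 'aabb'

The pumped string is 'aabb' with length 4.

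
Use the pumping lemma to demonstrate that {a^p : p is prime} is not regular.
Assume for contradiction that L is regular, and let p ≥ 1 be the pumping length given by the pumping lemma.
Choose a prime q with q ≥ p (one exists because there are infinitely many primes) and let s = a^q. Then s ∈ L and |s| = q ≥ p.
By the pumping lemma, s = xyz for some x, y, z with |xy| ≤ p, |y| ≥ 1, and xy^i z ∈ L for every i ≥ 0.
Here y = a^k for some k with 1 ≤ k ≤ p, and xy^i z = a^(q + (i − 1)k) for every i ≥ 0.

Take i = q + 1: |xy^(q+1) z| = q + qk = q(k + 1).
Both factors satisfy q ≥ 2 and k + 1 ≥ 2, so q(k + 1) is composite, and xy^(q+1) z ∉ L.

This contradicts the pumping lemma, which requires xy^i z ∈ L for all i ≥ 0.
Hence L = {a^p : p is prime} is not regular. ∎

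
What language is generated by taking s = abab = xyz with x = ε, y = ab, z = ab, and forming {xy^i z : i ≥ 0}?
{xy^i z : i ≥ 0} = {(ab)^(i+1) : i ≥ 0} = {ab, abab, ababab, ...}

With x = ε, y = ab, z = ab: Pumping 'ab' gives strings of alternating a's and b's.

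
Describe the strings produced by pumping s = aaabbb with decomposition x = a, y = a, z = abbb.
{xy^i z : i ≥ 0} = {a^(2+i) b^3 : i ≥ 0} = {aabbb, aaabbb, aaaabbb, ...}

With x = a, y = a, z = abbb: Starting with aaabbb and pumping the second 'a', we get strings with 2+i a's followed by 3 b's for i = 0, 1, 2, ...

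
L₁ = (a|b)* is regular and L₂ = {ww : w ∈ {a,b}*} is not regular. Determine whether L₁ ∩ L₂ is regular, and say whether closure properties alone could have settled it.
No — L₁ ∩ L₂ is not regular.

(a|b)* is all strings over {a,b}, so L₁ ∩ L₂ = {ww : w ∈ {a,b}*} = L₂ itself, which is not regular (pump s = a^p b a^p b).

Note that the bare facts "L₁ regular, L₂ non-regular" do not settle the question by themselves: the closure of regular languages under ∪, ∩, complement and difference applies only when BOTH operands are regular. With a non-regular operand the result can come out regular or non-regular depending on the specific languages, so one has to work out L₁ ∩ L₂ for this particular pair, as above.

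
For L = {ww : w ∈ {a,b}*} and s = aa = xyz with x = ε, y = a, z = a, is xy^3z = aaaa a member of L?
Yes

xy³z = ε · aaa · a = aaaa.
aaaa splits into halves aa · aa, which are equal, so it is in L (w = aa).
(A single pumped string landing in L is not a contradiction by itself; a non-regularity proof needs some i for which xy^i z ∉ L, for every admissible decomposition.)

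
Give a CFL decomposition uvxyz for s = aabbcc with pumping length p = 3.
u='aa', v='b', x='b', y='c', z='c'

For s = aabbcc with pumping length p = 3:

One valid decomposition:
- u = 'aa'
- v = 'b'
- x = 'b'
- y = 'c'
- z = 'c'

Verification:
- uvxyz = 'aa' + 'b' + 'b' + 'c' + 'c' = aabbcc ✓
- |vxy| = |'bbc'| = 3 ≤ 3 ✓
- |vy| = |'bc'| = 2 > 0 ✓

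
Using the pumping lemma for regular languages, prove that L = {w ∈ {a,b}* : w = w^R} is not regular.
Assume for contradiction that L is regular, and let p ≥ 1 be the pumping length given by the pumping lemma.
Choose s = a^p b a^p. Then s ∈ L (it reads the same in both directions) and |s| = 2p + 1 ≥ p.
By the pumping lemma, s = xyz for some x, y, z with |xy| ≤ p, |y| ≥ 1, and xy^i z ∈ L for every i ≥ 0.
Since |xy| ≤ p and the first p symbols of s are all a's, y = a^k for some k with 1 ≤ k ≤ p.

Take i = 2: xy²z = a^(p + k) b a^p.
Its reversal is a^p b a^(p + k). These differ because the block of a's before the unique b has length p + k in one and p in the other, and p + k ≠ p since k ≥ 1. So xy²z is not a palindrome, i.e. xy²z ∉ L.

This contradicts the pumping lemma, which requires xy^i z ∈ L for all i ≥ 0.
Hence L = {w ∈ {a,b}* : w = w^R} is not regular. ∎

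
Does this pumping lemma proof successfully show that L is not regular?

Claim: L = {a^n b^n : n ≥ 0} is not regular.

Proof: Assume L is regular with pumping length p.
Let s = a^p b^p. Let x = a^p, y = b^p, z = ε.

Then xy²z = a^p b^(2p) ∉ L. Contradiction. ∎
The proof is INCORRECT.

Error: The decomposition violates |xy| ≤ p.
With x = a^p and y = b^p, we have |xy| = 2p > p.
The pumping lemma requires |xy| ≤ p, so y must be within the first p characters.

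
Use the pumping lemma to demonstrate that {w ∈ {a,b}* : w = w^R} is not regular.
Assume for contradiction that L is regular, and let p ≥ 1 be the pumping length given by the pumping lemma.
Choose s = a^p b a^p. Then s ∈ L (it reads the same in both directions) and |s| = 2p + 1 ≥ p.
By the pumping lemma, s = xyz for some x, y, z with |xy| ≤ p, |y| ≥ 1, and xy^i z ∈ L for every i ≥ 0.
Since |xy| ≤ p and the first p symbols of s are all a's, y = a^k for some k with 1 ≤ k ≤ p.

Take i = 0: xy⁰z = a^(p − k) b a^p.
Its reversal is a^p b a^(p − k). These differ because the block of a's before the unique b has length p − k in one and p in the other, and p − k ≠ p since k ≥ 1. So xy⁰z is not a palindrome, i.e. xy⁰z ∉ L.

This contradicts the pumping lemma, which requires xy^i z ∈ L for all i ≥ 0.
Hence L = {w ∈ {a,b}* : w = w^R} is not regular. ∎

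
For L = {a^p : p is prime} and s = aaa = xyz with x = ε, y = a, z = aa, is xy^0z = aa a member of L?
Yes

xy⁰z = ε · ε · aa = aa.
aa has length 2, which is prime, so it is in L.
(A single pumped string landing in L is not a contradiction by itself; a non-regularity proof needs some i for which xy^i z ∉ L, for every admissible decomposition.)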